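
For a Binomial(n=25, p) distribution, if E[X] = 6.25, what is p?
p = 0.25

For a Binomial(n, p) distribution:
E[X] = n × p

Given n = 25 and E[X] = 6.25:
6.25 = 25 × p
p = 6.25 / 25 = 0.25

Verification: Binomial(25, 0.25) has E[X] = 6.25 ✓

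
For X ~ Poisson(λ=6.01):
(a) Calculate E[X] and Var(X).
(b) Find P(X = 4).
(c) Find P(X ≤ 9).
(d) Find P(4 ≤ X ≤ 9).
(a) E[X] = 6.0100, Var(X) = 6.0100
(b) P(X = 4) = 0.133406
(c) P(X ≤ 9) = 0.915386
(d) P(4 ≤ X ≤ 9) = 0.765072

We have X ~ Poisson(λ=6.01).

(a) Moments:
E[X] = 6.0100
Var(X) = 6.0100
σ = √Var(X) = 2.4515

(b) Point probability using PMF:
P(X = 4) = 0.133406

(c) Cumulative probability using CDF:
P(X ≤ 9) = F(9) = 0.915386

(d) Range probability:
P(4 ≤ X ≤ 9) = P(X ≤ 9) - P(X ≤ 3)
                   = F(9) - F(3)
                   = 0.915386 - 0.150314
                   = 0.765072

This means approximately 76.5% of outcomes fall in the interval [4, 9].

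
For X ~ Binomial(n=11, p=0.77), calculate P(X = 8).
0.248081

We have X ~ Binomial(n=11, p=0.77).

For a Binomial distribution, the PMF gives us the probability of each outcome.

Using the PMF formula:
P(X = 8) = 0.248081

Rounded to 4 decimal places: 0.2481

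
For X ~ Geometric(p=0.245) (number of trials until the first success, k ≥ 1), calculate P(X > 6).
0.185217

We have X ~ Geometric(p=0.245) (number of trials until the first success, k ≥ 1).

P(X > 6) = 1 - P(X ≤ 6)
                = 1 - F(6)
                = 1 - 0.814783
                = 0.185217

So there's approximately a 18.5% chance that X exceeds 6.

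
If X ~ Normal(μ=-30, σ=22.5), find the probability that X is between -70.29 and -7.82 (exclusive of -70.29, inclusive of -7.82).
0.801206

We have X ~ Normal(μ=-30, σ=22.5).

To find P(-70.29 < X ≤ -7.82), we use:
P(-70.29 < X ≤ -7.82) = P(X ≤ -7.82) - P(X ≤ -70.29)
                 = F(-7.82) - F(-70.29)
                 = 0.837879 - 0.036673
                 = 0.801206

So there's approximately a 80.1% chance that X falls in this range.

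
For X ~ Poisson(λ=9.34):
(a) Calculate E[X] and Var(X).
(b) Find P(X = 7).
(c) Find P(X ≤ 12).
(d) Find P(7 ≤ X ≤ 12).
(a) E[X] = 9.3400, Var(X) = 9.3400
(b) P(X = 7) = 0.108066
(c) P(X ≤ 12) = 0.849652
(d) P(7 ≤ X ≤ 12) = 0.672112

We have X ~ Poisson(λ=9.34).

(a) Moments:
E[X] = 9.3400
Var(X) = 9.3400
σ = √Var(X) = 3.0561

(b) Point probability using PMF:
P(X = 7) = 0.108066

(c) Cumulative probability using CDF:
P(X ≤ 12) = F(12) = 0.849652

(d) Range probability:
P(7 ≤ X ≤ 12) = P(X ≤ 12) - P(X ≤ 6)
                   = F(12) - F(6)
                   = 0.849652 - 0.177540
                   = 0.672112

This means approximately 67.2% of outcomes fall in the interval [7, 12].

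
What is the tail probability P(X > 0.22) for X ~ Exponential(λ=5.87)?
0.274886

We have X ~ Exponential(λ=5.87).

P(X > 0.22) = 1 - P(X ≤ 0.22)
                = 1 - F(0.22)
                = 1 - 0.725114
                = 0.274886

So there's approximately a 27.5% chance that X exceeds 0.22.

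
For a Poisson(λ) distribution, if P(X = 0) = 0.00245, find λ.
λ = 6.0117

For a Poisson(λ) distribution, the PMF at 0 is:
P(X = 0) = λ^0 e^(-λ) / 0! = e^(-λ)

Given P(X = 0) = 0.00245:
e^(-λ) = 0.00245
-λ = ln(0.00245)
λ = -ln(0.00245) = 6.0117

Verification: e^(-6.0117) = 0.00245 ✓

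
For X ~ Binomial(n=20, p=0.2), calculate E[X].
4.0000

We have X ~ Binomial(n=20, p=0.2).

For a Binomial distribution with n=20, p=0.2:
E[X] = 4.0000

This is the expected (average) value of X.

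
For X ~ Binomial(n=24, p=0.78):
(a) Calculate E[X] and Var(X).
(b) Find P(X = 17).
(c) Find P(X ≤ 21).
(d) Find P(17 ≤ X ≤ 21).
(a) E[X] = 18.7200, Var(X) = 4.1184
(b) P(X = 17) = 0.126408
(c) P(X ≤ 21) = 0.923545
(d) P(17 ≤ X ≤ 21) = 0.785603

We have X ~ Binomial(n=24, p=0.78).

(a) Moments:
E[X] = 18.7200
Var(X) = 4.1184
σ = √Var(X) = 2.0294

(b) Point probability using PMF:
P(X = 17) = 0.126408

(c) Cumulative probability using CDF:
P(X ≤ 21) = F(21) = 0.923545

(d) Range probability:
P(17 ≤ X ≤ 21) = P(X ≤ 21) - P(X ≤ 16)
                   = F(21) - F(16)
                   = 0.923545 - 0.137942
                   = 0.785603

This means approximately 78.6% of outcomes fall in the interval [17, 21].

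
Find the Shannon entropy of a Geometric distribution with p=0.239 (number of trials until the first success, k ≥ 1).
2.3009 nats

We have X ~ Geometric(p=0.239) (number of trials until the first success, k ≥ 1).

The Shannon entropy measures the uncertainty or information content of the distribution.

For a Geometric distribution with p=0.239 (number of trials until the first success, k ≥ 1):
H(X) = 2.3009 nats

(In bits, this would be 3.3196 bits.)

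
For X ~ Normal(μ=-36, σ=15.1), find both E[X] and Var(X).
E[X] = -36.0000, Var(X) = 228.0100

We have X ~ Normal(μ=-36, σ=15.1).

For a Normal distribution with μ=-36, σ=15.1:

Expected value:
E[X] = -36.0000

Variance:
Var(X) = 228.0100

Standard deviation:
σ = √Var(X) = 15.1000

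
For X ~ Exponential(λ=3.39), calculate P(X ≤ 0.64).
0.885777

We have X ~ Exponential(λ=3.39).

The CDF gives us P(X ≤ k).

Using the CDF:
P(X ≤ 0.64) = 0.885777

This means there's approximately a 88.6% chance that X is at most 0.64.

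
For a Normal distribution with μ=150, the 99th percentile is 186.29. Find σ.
σ = 15.5996

For X ~ Normal(μ, σ), the p-th percentile satisfies x = μ + z_p × σ,
where z_p = Φ⁻¹(p) is the standard normal quantile.

Step 1: z_{0.99} = Φ⁻¹(0.99) = 2.3263

Step 2: Solve for σ:
186.29 = 150 + 2.3263 × σ
σ = (186.29 - 150) / 2.3263
σ = 36.29 / 2.3263
σ = 15.5996

Verification: μ + z × σ = 150 + 2.3263 × 15.5996 = 186.29 ✓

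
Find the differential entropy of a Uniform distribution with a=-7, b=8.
2.7081 nats

We have X ~ Uniform(a=-7, b=8).

The differential entropy measures the uncertainty or information content of the distribution.

For a Uniform distribution with a=-7, b=8:
h(X) = 2.7081 nats

(In bits, this would be 3.9069 bits.)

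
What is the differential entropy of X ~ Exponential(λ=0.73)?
1.3147 nats

We have X ~ Exponential(λ=0.73).

The differential entropy measures the uncertainty or information content of the distribution.

For an Exponential distribution with λ=0.73:
h(X) = 1.3147 nats

(In bits, this would be 1.8967 bits.)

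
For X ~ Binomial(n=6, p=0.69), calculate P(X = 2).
0.065953

We have X ~ Binomial(n=6, p=0.69).

For a Binomial distribution, the PMF gives us the probability of each outcome.

Using the PMF formula:
P(X = 2) = 0.065953

Rounded to 4 decimal places: 0.0660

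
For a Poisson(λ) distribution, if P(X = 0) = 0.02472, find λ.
λ = 3.7001

For a Poisson(λ) distribution, the PMF at 0 is:
P(X = 0) = λ^0 e^(-λ) / 0! = e^(-λ)

Given P(X = 0) = 0.02472:
e^(-λ) = 0.02472
-λ = ln(0.02472)
λ = -ln(0.02472) = 3.7001

Verification: e^(-3.7001) = 0.02472 ✓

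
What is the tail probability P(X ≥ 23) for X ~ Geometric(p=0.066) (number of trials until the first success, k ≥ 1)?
0.222654

We have X ~ Geometric(p=0.066) (number of trials until the first success, k ≥ 1).

For discrete distributions, P(X ≥ 23) = 1 - P(X ≤ 22).

P(X ≤ 22) = 0.777346
P(X ≥ 23) = 1 - 0.777346 = 0.222654

So there's approximately a 22.3% chance that X is at least 23.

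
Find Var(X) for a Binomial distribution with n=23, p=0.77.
4.0733

We have X ~ Binomial(n=23, p=0.77).

For a Binomial distribution with n=23, p=0.77:
Var(X) = 4.0733

The variance measures the spread of the distribution around the mean.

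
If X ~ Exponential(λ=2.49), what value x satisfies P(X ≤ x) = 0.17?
0.0748

We have X ~ Exponential(λ=2.49).

We want to find x such that P(X ≤ x) = 0.17.

This is the 17th percentile, which means 17% of values fall below this point.

Using the inverse CDF (quantile function):
x = F⁻¹(0.17) = 0.0748

Verification: P(X ≤ 0.0748) = 0.17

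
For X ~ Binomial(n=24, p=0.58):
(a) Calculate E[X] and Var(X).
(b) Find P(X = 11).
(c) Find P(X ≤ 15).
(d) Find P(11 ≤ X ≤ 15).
(a) E[X] = 13.9200, Var(X) = 5.8464
(b) P(X = 11) = 0.078926
(c) P(X ≤ 15) = 0.740684
(d) P(11 ≤ X ≤ 15) = 0.661178

We have X ~ Binomial(n=24, p=0.58).

(a) Moments:
E[X] = 13.9200
Var(X) = 5.8464
σ = √Var(X) = 2.4179

(b) Point probability using PMF:
P(X = 11) = 0.078926

(c) Cumulative probability using CDF:
P(X ≤ 15) = F(15) = 0.740684

(d) Range probability:
P(11 ≤ X ≤ 15) = P(X ≤ 15) - P(X ≤ 10)
                   = F(15) - F(10)
                   = 0.740684 - 0.079506
                   = 0.661178

This means approximately 66.1% of outcomes fall in the interval [11, 15].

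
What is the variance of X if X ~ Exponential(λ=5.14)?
0.0379

We have X ~ Exponential(λ=5.14).

For an Exponential distribution with λ=5.14:
Var(X) = 0.0379

The variance measures the spread of the distribution around the mean.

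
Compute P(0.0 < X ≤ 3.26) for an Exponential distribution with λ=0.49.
0.797578

We have X ~ Exponential(λ=0.49).

To find P(0.0 < X ≤ 3.26), we use:
P(0.0 < X ≤ 3.26) = P(X ≤ 3.26) - P(X ≤ 0.0)
                 = F(3.26) - F(0.0)
                 = 0.797578 - 0.000000
                 = 0.797578

So there's approximately a 79.8% chance that X falls in this range.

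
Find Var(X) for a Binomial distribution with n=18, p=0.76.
3.2832

We have X ~ Binomial(n=18, p=0.76).

For a Binomial distribution with n=18, p=0.76:
Var(X) = 3.2832

The variance measures the spread of the distribution around the mean.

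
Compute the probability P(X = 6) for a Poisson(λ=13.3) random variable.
0.012872

We have X ~ Poisson(λ=13.3).

For a Poisson distribution, the PMF gives us the probability of each outcome.

Using the PMF formula:
P(X = 6) = 0.012872

Rounded to 4 decimal places: 0.0129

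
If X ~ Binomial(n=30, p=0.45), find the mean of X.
13.5000

We have X ~ Binomial(n=30, p=0.45).

For a Binomial distribution with n=30, p=0.45:
E[X] = 13.5000

This is the expected (average) value of X.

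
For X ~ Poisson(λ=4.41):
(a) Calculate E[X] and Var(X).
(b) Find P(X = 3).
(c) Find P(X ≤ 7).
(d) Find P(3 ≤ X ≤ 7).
(a) E[X] = 4.4100, Var(X) = 4.4100
(b) P(X = 3) = 0.173750
(c) P(X ≤ 7) = 0.920641
(d) P(3 ≤ X ≤ 7) = 0.736683

We have X ~ Poisson(λ=4.41).

(a) Moments:
E[X] = 4.4100
Var(X) = 4.4100
σ = √Var(X) = 2.1000

(b) Point probability using PMF:
P(X = 3) = 0.173750

(c) Cumulative probability using CDF:
P(X ≤ 7) = F(7) = 0.920641

(d) Range probability:
P(3 ≤ X ≤ 7) = P(X ≤ 7) - P(X ≤ 2)
                   = F(7) - F(2)
                   = 0.920641 - 0.183957
                   = 0.736683

This means approximately 73.7% of outcomes fall in the interval [3, 7].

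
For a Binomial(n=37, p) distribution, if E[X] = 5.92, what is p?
p = 0.16

For a Binomial(n, p) distribution:
E[X] = n × p

Given n = 37 and E[X] = 5.92:
5.92 = 37 × p
p = 5.92 / 37 = 0.16

Verification: Binomial(37, 0.16) has E[X] = 5.92 ✓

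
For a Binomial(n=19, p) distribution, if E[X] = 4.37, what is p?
p = 0.23

For a Binomial(n, p) distribution:
E[X] = n × p

Given n = 19 and E[X] = 4.37:
4.37 = 19 × p
p = 4.37 / 19 = 0.23

Verification: Binomial(19, 0.23) has E[X] = 4.37 ✓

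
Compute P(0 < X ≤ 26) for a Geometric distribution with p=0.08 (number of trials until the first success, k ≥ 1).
0.885585

We have X ~ Geometric(p=0.08) (number of trials until the first success, k ≥ 1).

To find P(0 < X ≤ 26), we use:
P(0 < X ≤ 26) = P(X ≤ 26) - P(X ≤ 0)
                 = F(26) - F(0)
                 = 0.885585 - 0.000000
                 = 0.885585

So there's approximately a 88.6% chance that X falls in this range.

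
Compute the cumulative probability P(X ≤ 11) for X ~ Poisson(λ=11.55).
0.513901

We have X ~ Poisson(λ=11.55).

The CDF gives us P(X ≤ k).

Using the CDF:
P(X ≤ 11) = 0.513901

This means there's approximately a 51.4% chance that X is at most 11.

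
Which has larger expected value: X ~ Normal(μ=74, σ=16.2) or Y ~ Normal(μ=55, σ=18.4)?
X has larger mean (74.0000 > 55.0000)

Compute the expected value for each distribution:

X ~ Normal(μ=74, σ=16.2):
E[X] = 74.0000

Y ~ Normal(μ=55, σ=18.4):
E[Y] = 55.0000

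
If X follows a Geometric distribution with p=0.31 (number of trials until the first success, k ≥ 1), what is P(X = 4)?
0.101838

We have X ~ Geometric(p=0.31) (number of trials until the first success, k ≥ 1).

For a Geometric distribution, the PMF gives us the probability of each outcome.

Using the PMF formula:
P(X = 4) = 0.101838

Rounded to 4 decimal places: 0.1018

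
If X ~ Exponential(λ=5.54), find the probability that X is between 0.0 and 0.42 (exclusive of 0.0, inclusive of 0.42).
0.902392

We have X ~ Exponential(λ=5.54).

To find P(0.0 < X ≤ 0.42), we use:
P(0.0 < X ≤ 0.42) = P(X ≤ 0.42) - P(X ≤ 0.0)
                 = F(0.42) - F(0.0)
                 = 0.902392 - 0.000000
                 = 0.902392

So there's approximately a 90.2% chance that X falls in this range.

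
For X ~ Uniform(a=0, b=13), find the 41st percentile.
5.3300

We have X ~ Uniform(a=0, b=13).

We want to find x such that P(X ≤ x) = 0.41.

This is the 41st percentile, which means 41% of values fall below this point.

Using the inverse CDF (quantile function):
x = F⁻¹(0.41) = 5.3300

Verification: P(X ≤ 5.3300) = 0.41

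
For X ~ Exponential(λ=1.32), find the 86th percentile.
1.4895

We have X ~ Exponential(λ=1.32).

We want to find x such that P(X ≤ x) = 0.86.

This is the 86th percentile, which means 86% of values fall below this point.

Using the inverse CDF (quantile function):
x = F⁻¹(0.86) = 1.4895

Verification: P(X ≤ 1.4895) = 0.86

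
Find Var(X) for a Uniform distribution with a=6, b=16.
8.3333

We have X ~ Uniform(a=6, b=16).

For a Uniform distribution with a=6, b=16:
Var(X) = 8.3333

The variance measures the spread of the distribution around the mean.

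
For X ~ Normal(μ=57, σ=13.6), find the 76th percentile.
66.6057

We have X ~ Normal(μ=57, σ=13.6).

We want to find x such that P(X ≤ x) = 0.76.

This is the 76th percentile, which means 76% of values fall below this point.

Using the inverse CDF (quantile function):
x = F⁻¹(0.76) = 66.6057

Verification: P(X ≤ 66.6057) = 0.76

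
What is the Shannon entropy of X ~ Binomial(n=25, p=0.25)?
2.1862 nats

We have X ~ Binomial(n=25, p=0.25).

The Shannon entropy measures the uncertainty or information content of the distribution.

For a Binomial distribution with n=25, p=0.25:
H(X) = 2.1862 nats

(In bits, this would be 3.1539 bits.)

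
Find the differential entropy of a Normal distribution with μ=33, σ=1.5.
1.8244 nats

We have X ~ Normal(μ=33, σ=1.5).

The differential entropy measures the uncertainty or information content of the distribution.

For a Normal distribution with μ=33, σ=1.5:
h(X) = 1.8244 nats

(In bits, this would be 2.6321 bits.)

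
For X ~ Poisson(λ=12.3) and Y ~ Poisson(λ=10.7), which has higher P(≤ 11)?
Y has higher probability (P(Y ≤ 11) = 0.6150 > P(X ≤ 11) = 0.4278)

Compute P(≤ 11) for each distribution:

X ~ Poisson(λ=12.3):
P(X ≤ 11) = 0.4278

Y ~ Poisson(λ=10.7):
P(Y ≤ 11) = 0.6150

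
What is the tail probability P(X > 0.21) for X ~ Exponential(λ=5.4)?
0.321744

We have X ~ Exponential(λ=5.4).

P(X > 0.21) = 1 - P(X ≤ 0.21)
                = 1 - F(0.21)
                = 1 - 0.678256
                = 0.321744

So there's approximately a 32.2% chance that X exceeds 0.21.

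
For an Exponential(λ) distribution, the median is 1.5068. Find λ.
λ = 0.4600

For X ~ Exponential(λ), the CDF is F(x) = 1 - e^(-λx).
The median m satisfies F(m) = 0.5:
1 - e^(-λm) = 0.5
e^(-λm) = 0.5
λm = ln(2)
m = ln(2) / λ

Given m = 1.5068:
λ = ln(2) / 1.5068 = 0.693147 / 1.5068 = 0.4600

Verification: ln(2) / 0.4600 = 1.5068 ✓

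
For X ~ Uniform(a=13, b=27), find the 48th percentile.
19.7200

We have X ~ Uniform(a=13, b=27).

We want to find x such that P(X ≤ x) = 0.48.

This is the 48th percentile, which means 48% of values fall below this point.

Using the inverse CDF (quantile function):
x = F⁻¹(0.48) = 19.7200

Verification: P(X ≤ 19.7200) = 0.48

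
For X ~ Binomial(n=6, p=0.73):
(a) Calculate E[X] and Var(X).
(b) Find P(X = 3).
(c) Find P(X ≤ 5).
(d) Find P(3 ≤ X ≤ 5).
(a) E[X] = 4.3800, Var(X) = 1.1826
(b) P(X = 3) = 0.153140
(c) P(X ≤ 5) = 0.848666
(d) P(3 ≤ X ≤ 5) = 0.799513

We have X ~ Binomial(n=6, p=0.73).

(a) Moments:
E[X] = 4.3800
Var(X) = 1.1826
σ = √Var(X) = 1.0875

(b) Point probability using PMF:
P(X = 3) = 0.153140

(c) Cumulative probability using CDF:
P(X ≤ 5) = F(5) = 0.848666

(d) Range probability:
P(3 ≤ X ≤ 5) = P(X ≤ 5) - P(X ≤ 2)
                   = F(5) - F(2)
                   = 0.848666 - 0.049153
                   = 0.799513

This means approximately 80.0% of outcomes fall in the interval [3, 5].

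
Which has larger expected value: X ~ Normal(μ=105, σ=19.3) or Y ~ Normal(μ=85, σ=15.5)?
X has larger mean (105.0000 > 85.0000)

Compute the expected value for each distribution:

X ~ Normal(μ=105, σ=19.3):
E[X] = 105.0000

Y ~ Normal(μ=85, σ=15.5):
E[Y] = 85.0000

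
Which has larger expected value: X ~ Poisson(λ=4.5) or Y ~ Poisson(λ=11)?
Y has larger mean (11.0000 > 4.5000)

Compute the expected value for each distribution:

X ~ Poisson(λ=4.5):
E[X] = 4.5000

Y ~ Poisson(λ=11):
E[Y] = 11.0000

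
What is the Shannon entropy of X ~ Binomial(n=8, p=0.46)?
1.7599 nats

We have X ~ Binomial(n=8, p=0.46).

The Shannon entropy measures the uncertainty or information content of the distribution.

For a Binomial distribution with n=8, p=0.46:
H(X) = 1.7599 nats

(In bits, this would be 2.5389 bits.)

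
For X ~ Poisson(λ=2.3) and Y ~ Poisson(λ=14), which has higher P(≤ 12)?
X has higher probability (P(X ≤ 12) = 1.0000 > P(Y ≤ 12) = 0.3585)

Compute P(≤ 12) for each distribution:

X ~ Poisson(λ=2.3):
P(X ≤ 12) = 1.0000

Y ~ Poisson(λ=14):
P(Y ≤ 12) = 0.3585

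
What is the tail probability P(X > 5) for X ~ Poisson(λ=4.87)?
0.361242

We have X ~ Poisson(λ=4.87).

P(X > 5) = 1 - P(X ≤ 5)
                = 1 - F(5)
                = 1 - 0.638758
                = 0.361242

So there's approximately a 36.1% chance that X exceeds 5.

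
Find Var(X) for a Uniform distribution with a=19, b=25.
3.0000

We have X ~ Uniform(a=19, b=25).

For a Uniform distribution with a=19, b=25:
Var(X) = 3.0000

The variance measures the spread of the distribution around the mean.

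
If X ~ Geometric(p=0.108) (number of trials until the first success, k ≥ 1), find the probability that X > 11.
0.284455

We have X ~ Geometric(p=0.108) (number of trials until the first success, k ≥ 1).

P(X > 11) = 1 - P(X ≤ 11)
                = 1 - F(11)
                = 1 - 0.715545
                = 0.284455

So there's approximately a 28.4% chance that X exceeds 11.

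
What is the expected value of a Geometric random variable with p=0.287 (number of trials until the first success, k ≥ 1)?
3.4843

We have X ~ Geometric(p=0.287) (number of trials until the first success, k ≥ 1).

For a Geometric distribution with p=0.287 (number of trials until the first success, k ≥ 1):
E[X] = 3.4843

This is the expected (average) value of X.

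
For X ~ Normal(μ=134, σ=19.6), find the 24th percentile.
120.1565

We have X ~ Normal(μ=134, σ=19.6).

We want to find x such that P(X ≤ x) = 0.24.

This is the 24th percentile, which means 24% of values fall below this point.

Using the inverse CDF (quantile function):
x = F⁻¹(0.24) = 120.1565

Verification: P(X ≤ 120.1565) = 0.24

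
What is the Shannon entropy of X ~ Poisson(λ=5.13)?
2.2178 nats

We have X ~ Poisson(λ=5.13).

The Shannon entropy measures the uncertainty or information content of the distribution.

For a Poisson distribution with λ=5.13:
H(X) = 2.2178 nats

(In bits, this would be 3.1996 bits.)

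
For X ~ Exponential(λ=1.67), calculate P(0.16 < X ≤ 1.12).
0.611458

We have X ~ Exponential(λ=1.67).

To find P(0.16 < X ≤ 1.12), we use:
P(0.16 < X ≤ 1.12) = P(X ≤ 1.12) - P(X ≤ 0.16)
                 = F(1.12) - F(0.16)
                 = 0.845938 - 0.234480
                 = 0.611458

So there's approximately a 61.1% chance that X falls in this range.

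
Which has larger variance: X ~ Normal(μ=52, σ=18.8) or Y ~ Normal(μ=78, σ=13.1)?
X has larger variance (353.4400 > 171.6100)

Compute the variance for each distribution:

X ~ Normal(μ=52, σ=18.8):
Var(X) = 353.4400

Y ~ Normal(μ=78, σ=13.1):
Var(Y) = 171.6100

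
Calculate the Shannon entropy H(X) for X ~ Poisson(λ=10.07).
2.5650 nats

We have X ~ Poisson(λ=10.07).

The Shannon entropy measures the uncertainty or information content of the distribution.

For a Poisson distribution with λ=10.07:
H(X) = 2.5650 nats

(In bits, this would be 3.7005 bits.)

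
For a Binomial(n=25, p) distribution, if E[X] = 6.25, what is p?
p = 0.25

For a Binomial(n, p) distribution:
E[X] = n × p

Given n = 25 and E[X] = 6.25:
6.25 = 25 × p
p = 6.25 / 25 = 0.25

Verification: Binomial(25, 0.25) has E[X] = 6.25 ✓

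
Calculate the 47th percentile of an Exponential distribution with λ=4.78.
0.1328

We have X ~ Exponential(λ=4.78).

We want to find x such that P(X ≤ x) = 0.47.

This is the 47th percentile, which means 47% of values fall below this point.

Using the inverse CDF (quantile function):
x = F⁻¹(0.47) = 0.1328

Verification: P(X ≤ 0.1328) = 0.47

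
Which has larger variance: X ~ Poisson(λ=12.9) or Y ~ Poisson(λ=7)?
X has larger variance (12.9000 > 7.0000)

Compute the variance for each distribution:

X ~ Poisson(λ=12.9):
Var(X) = 12.9000

Y ~ Poisson(λ=7):
Var(Y) = 7.0000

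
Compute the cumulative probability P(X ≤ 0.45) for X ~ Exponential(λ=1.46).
0.481596

We have X ~ Exponential(λ=1.46).

The CDF gives us P(X ≤ k).

Using the CDF:
P(X ≤ 0.45) = 0.481596

This means there's approximately a 48.2% chance that X is at most 0.45.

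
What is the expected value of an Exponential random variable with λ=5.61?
0.1783

We have X ~ Exponential(λ=5.61).

For an Exponential distribution with λ=5.61:
E[X] = 0.1783

This is the expected (average) value of X.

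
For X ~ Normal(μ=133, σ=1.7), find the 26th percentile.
131.9063

We have X ~ Normal(μ=133, σ=1.7).

We want to find x such that P(X ≤ x) = 0.26.

This is the 26th percentile, which means 26% of values fall below this point.

Using the inverse CDF (quantile function):
x = F⁻¹(0.26) = 131.9063

Verification: P(X ≤ 131.9063) = 0.26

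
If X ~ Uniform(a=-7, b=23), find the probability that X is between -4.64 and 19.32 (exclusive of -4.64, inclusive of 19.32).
0.798667

We have X ~ Uniform(a=-7, b=23).

To find P(-4.64 < X ≤ 19.32), we use:
P(-4.64 < X ≤ 19.32) = P(X ≤ 19.32) - P(X ≤ -4.64)
                 = F(19.32) - F(-4.64)
                 = 0.877333 - 0.078667
                 = 0.798667

So there's approximately a 79.9% chance that X falls in this range.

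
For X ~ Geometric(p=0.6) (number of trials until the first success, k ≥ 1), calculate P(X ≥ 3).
0.160000

We have X ~ Geometric(p=0.6) (number of trials until the first success, k ≥ 1).

For discrete distributions, P(X ≥ 3) = 1 - P(X ≤ 2).

P(X ≤ 2) = 0.840000
P(X ≥ 3) = 1 - 0.840000 = 0.160000

So there's approximately a 16.0% chance that X is at least 3.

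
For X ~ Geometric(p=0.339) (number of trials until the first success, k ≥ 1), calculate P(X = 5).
0.064715

We have X ~ Geometric(p=0.339) (number of trials until the first success, k ≥ 1).

For a Geometric distribution, the PMF gives us the probability of each outcome.

Using the PMF formula:
P(X = 5) = 0.064715

Rounded to 4 decimal places: 0.0647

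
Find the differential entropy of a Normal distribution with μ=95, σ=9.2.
3.6381 nats

We have X ~ Normal(μ=95, σ=9.2).

The differential entropy measures the uncertainty or information content of the distribution.

For a Normal distribution with μ=95, σ=9.2:
h(X) = 3.6381 nats

(In bits, this would be 5.2487 bits.)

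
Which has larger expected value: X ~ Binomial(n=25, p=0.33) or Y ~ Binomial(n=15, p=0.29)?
X has larger mean (8.2500 > 4.3500)

Compute the expected value for each distribution:

X ~ Binomial(n=25, p=0.33):
E[X] = 8.2500

Y ~ Binomial(n=15, p=0.29):
E[Y] = 4.3500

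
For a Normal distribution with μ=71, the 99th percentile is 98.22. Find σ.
σ = 11.7007

For X ~ Normal(μ, σ), the p-th percentile satisfies x = μ + z_p × σ,
where z_p = Φ⁻¹(p) is the standard normal quantile.

Step 1: z_{0.99} = Φ⁻¹(0.99) = 2.3263

Step 2: Solve for σ:
98.22 = 71 + 2.3263 × σ
σ = (98.22 - 71) / 2.3263
σ = 27.22 / 2.3263
σ = 11.7007

Verification: μ + z × σ = 71 + 2.3263 × 11.7007 = 98.22 ✓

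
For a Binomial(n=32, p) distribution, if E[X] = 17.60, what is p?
p = 0.55

For a Binomial(n, p) distribution:
E[X] = n × p

Given n = 32 and E[X] = 17.60:
17.60 = 32 × p
p = 17.60 / 32 = 0.55

Verification: Binomial(32, 0.55) has E[X] = 17.60 ✓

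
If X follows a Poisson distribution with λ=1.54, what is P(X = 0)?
0.214381

We have X ~ Poisson(λ=1.54).

For a Poisson distribution, the PMF gives us the probability of each outcome.

Using the PMF formula:
P(X = 0) = 0.214381

Rounded to 4 decimal places: 0.2144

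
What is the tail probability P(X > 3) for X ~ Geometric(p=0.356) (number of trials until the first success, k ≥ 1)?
0.267090

We have X ~ Geometric(p=0.356) (number of trials until the first success, k ≥ 1).

P(X > 3) = 1 - P(X ≤ 3)
                = 1 - F(3)
                = 1 - 0.732910
                = 0.267090

So there's approximately a 26.7% chance that X exceeds 3.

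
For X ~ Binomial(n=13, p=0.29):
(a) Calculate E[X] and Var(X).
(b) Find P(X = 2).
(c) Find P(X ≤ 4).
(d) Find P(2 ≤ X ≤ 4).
(a) E[X] = 3.7700, Var(X) = 2.6767
(b) P(X = 2) = 0.151612
(c) P(X ≤ 4) = 0.684047
(d) P(2 ≤ X ≤ 4) = 0.610532

We have X ~ Binomial(n=13, p=0.29).

(a) Moments:
E[X] = 3.7700
Var(X) = 2.6767
σ = √Var(X) = 1.6361

(b) Point probability using PMF:
P(X = 2) = 0.151612

(c) Cumulative probability using CDF:
P(X ≤ 4) = F(4) = 0.684047

(d) Range probability:
P(2 ≤ X ≤ 4) = P(X ≤ 4) - P(X ≤ 1)
                   = F(4) - F(1)
                   = 0.684047 - 0.073515
                   = 0.610532

This means approximately 61.1% of outcomes fall in the interval [2, 4].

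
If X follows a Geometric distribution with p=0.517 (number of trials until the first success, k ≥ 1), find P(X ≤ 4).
0.945576

We have X ~ Geometric(p=0.517) (number of trials until the first success, k ≥ 1).

The CDF gives us P(X ≤ k).

Using the CDF:
P(X ≤ 4) = 0.945576

This means there's approximately a 94.6% chance that X is at most 4.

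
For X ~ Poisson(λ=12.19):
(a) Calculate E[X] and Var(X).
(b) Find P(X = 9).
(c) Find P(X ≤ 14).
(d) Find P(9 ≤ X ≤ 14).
(a) E[X] = 12.1900, Var(X) = 12.1900
(b) P(X = 9) = 0.083219
(c) P(X ≤ 14) = 0.754567
(d) P(9 ≤ X ≤ 14) = 0.611598

We have X ~ Poisson(λ=12.19).

(a) Moments:
E[X] = 12.1900
Var(X) = 12.1900
σ = √Var(X) = 3.4914

(b) Point probability using PMF:
P(X = 9) = 0.083219

(c) Cumulative probability using CDF:
P(X ≤ 14) = F(14) = 0.754567

(d) Range probability:
P(9 ≤ X ≤ 14) = P(X ≤ 14) - P(X ≤ 8)
                   = F(14) - F(8)
                   = 0.754567 - 0.142968
                   = 0.611598

This means approximately 61.2% of outcomes fall in the interval [9, 14].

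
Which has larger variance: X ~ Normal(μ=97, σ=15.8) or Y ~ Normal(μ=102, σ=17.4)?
Y has larger variance (302.7600 > 249.6400)

Compute the variance for each distribution:

X ~ Normal(μ=97, σ=15.8):
Var(X) = 249.6400

Y ~ Normal(μ=102, σ=17.4):
Var(Y) = 302.7600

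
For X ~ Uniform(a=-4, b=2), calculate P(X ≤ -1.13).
0.478333

We have X ~ Uniform(a=-4, b=2).

The CDF gives us P(X ≤ k).

Using the CDF:
P(X ≤ -1.13) = 0.478333

This means there's approximately a 47.8% chance that X is at most -1.13.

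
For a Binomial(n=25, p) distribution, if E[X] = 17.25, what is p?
p = 0.69

For a Binomial(n, p) distribution:
E[X] = n × p

Given n = 25 and E[X] = 17.25:
17.25 = 25 × p
p = 17.25 / 25 = 0.69

Verification: Binomial(25, 0.69) has E[X] = 17.25 ✓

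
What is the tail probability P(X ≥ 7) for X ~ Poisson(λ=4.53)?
0.172812

We have X ~ Poisson(λ=4.53).

For discrete distributions, P(X ≥ 7) = 1 - P(X ≤ 6).

P(X ≤ 6) = 0.827188
P(X ≥ 7) = 1 - 0.827188 = 0.172812

So there's approximately a 17.3% chance that X is at least 7.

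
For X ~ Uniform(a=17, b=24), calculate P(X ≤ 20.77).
0.538571

We have X ~ Uniform(a=17, b=24).

The CDF gives us P(X ≤ k).

Using the CDF:
P(X ≤ 20.77) = 0.538571

This means there's approximately a 53.9% chance that X is at most 20.77.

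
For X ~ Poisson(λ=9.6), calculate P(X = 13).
0.063976

We have X ~ Poisson(λ=9.6).

For a Poisson distribution, the PMF gives us the probability of each outcome.

Using the PMF formula:
P(X = 13) = 0.063976

Rounded to 4 decimal places: 0.0640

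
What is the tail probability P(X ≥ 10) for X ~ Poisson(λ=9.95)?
0.535799

We have X ~ Poisson(λ=9.95).

For discrete distributions, P(X ≥ 10) = 1 - P(X ≤ 9).

P(X ≤ 9) = 0.464201
P(X ≥ 10) = 1 - 0.464201 = 0.535799

So there's approximately a 53.6% chance that X is at least 10.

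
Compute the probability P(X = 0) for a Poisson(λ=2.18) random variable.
0.113042

We have X ~ Poisson(λ=2.18).

For a Poisson distribution, the PMF gives us the probability of each outcome.

Using the PMF formula:
P(X = 0) = 0.113042

Rounded to 4 decimal places: 0.1130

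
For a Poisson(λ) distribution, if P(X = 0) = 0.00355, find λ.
λ = 5.6408

For a Poisson(λ) distribution, the PMF at 0 is:
P(X = 0) = λ^0 e^(-λ) / 0! = e^(-λ)

Given P(X = 0) = 0.00355:
e^(-λ) = 0.00355
-λ = ln(0.00355)
λ = -ln(0.00355) = 5.6408

Verification: e^(-5.6408) = 0.00355 ✓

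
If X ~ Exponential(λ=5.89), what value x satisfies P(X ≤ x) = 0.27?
0.0534

We have X ~ Exponential(λ=5.89).

We want to find x such that P(X ≤ x) = 0.27.

This is the 27th percentile, which means 27% of values fall below this point.

Using the inverse CDF (quantile function):
x = F⁻¹(0.27) = 0.0534

Verification: P(X ≤ 0.0534) = 0.27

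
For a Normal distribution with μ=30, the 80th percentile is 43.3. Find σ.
σ = 15.8028

For X ~ Normal(μ, σ), the p-th percentile satisfies x = μ + z_p × σ,
where z_p = Φ⁻¹(p) is the standard normal quantile.

Step 1: z_{0.8} = Φ⁻¹(0.8) = 0.8416

Step 2: Solve for σ:
43.3 = 30 + 0.8416 × σ
σ = (43.3 - 30) / 0.8416
σ = 13.30 / 0.8416
σ = 15.8028

Verification: μ + z × σ = 30 + 0.8416 × 15.8028 = 43.30 ✓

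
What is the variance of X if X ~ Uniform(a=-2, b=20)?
40.3333

We have X ~ Uniform(a=-2, b=20).

For a Uniform distribution with a=-2, b=20:
Var(X) = 40.3333

The variance measures the spread of the distribution around the mean.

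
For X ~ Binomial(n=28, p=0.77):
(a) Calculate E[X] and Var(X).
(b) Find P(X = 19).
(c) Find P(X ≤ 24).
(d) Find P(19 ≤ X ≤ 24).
(a) E[X] = 21.5600, Var(X) = 4.9588
(b) P(X = 19) = 0.086728
(c) P(X ≤ 24) = 0.913501
(d) P(19 ≤ X ≤ 24) = 0.824665

We have X ~ Binomial(n=28, p=0.77).

(a) Moments:
E[X] = 21.5600
Var(X) = 4.9588
σ = √Var(X) = 2.2268

(b) Point probability using PMF:
P(X = 19) = 0.086728

(c) Cumulative probability using CDF:
P(X ≤ 24) = F(24) = 0.913501

(d) Range probability:
P(19 ≤ X ≤ 24) = P(X ≤ 24) - P(X ≤ 18)
                   = F(24) - F(18)
                   = 0.913501 - 0.088836
                   = 0.824665

This means approximately 82.5% of outcomes fall in the interval [19, 24].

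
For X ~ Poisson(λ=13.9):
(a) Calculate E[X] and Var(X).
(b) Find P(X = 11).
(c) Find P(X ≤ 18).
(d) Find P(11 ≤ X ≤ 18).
(a) E[X] = 13.9000, Var(X) = 13.9000
(b) P(X = 11) = 0.086162
(c) P(X ≤ 18) = 0.888108
(d) P(11 ≤ X ≤ 18) = 0.705703

We have X ~ Poisson(λ=13.9).

(a) Moments:
E[X] = 13.9000
Var(X) = 13.9000
σ = √Var(X) = 3.7283

(b) Point probability using PMF:
P(X = 11) = 0.086162

(c) Cumulative probability using CDF:
P(X ≤ 18) = F(18) = 0.888108

(d) Range probability:
P(11 ≤ X ≤ 18) = P(X ≤ 18) - P(X ≤ 10)
                   = F(18) - F(10)
                   = 0.888108 - 0.182404
                   = 0.705703

This means approximately 70.6% of outcomes fall in the interval [11, 18].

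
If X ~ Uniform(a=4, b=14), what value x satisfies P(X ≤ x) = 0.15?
5.5000

We have X ~ Uniform(a=4, b=14).

We want to find x such that P(X ≤ x) = 0.15.

This is the 15th percentile, which means 15% of values fall below this point.

Using the inverse CDF (quantile function):
x = F⁻¹(0.15) = 5.5000

Verification: P(X ≤ 5.5000) = 0.15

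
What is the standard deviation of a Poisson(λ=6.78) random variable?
2.6038

We have X ~ Poisson(λ=6.78).

For a Poisson distribution with λ=6.78:
σ = √Var(X) = 2.6038

The standard deviation is the square root of the variance.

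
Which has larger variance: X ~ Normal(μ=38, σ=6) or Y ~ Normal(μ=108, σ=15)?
Y has larger variance (225.0000 > 36.0000)

Compute the variance for each distribution:

X ~ Normal(μ=38, σ=6):
Var(X) = 36.0000

Y ~ Normal(μ=108, σ=15):
Var(Y) = 225.0000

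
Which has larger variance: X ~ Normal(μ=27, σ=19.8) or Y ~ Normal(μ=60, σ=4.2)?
X has larger variance (392.0400 > 17.6400)

Compute the variance for each distribution:

X ~ Normal(μ=27, σ=19.8):
Var(X) = 392.0400

Y ~ Normal(μ=60, σ=4.2):
Var(Y) = 17.6400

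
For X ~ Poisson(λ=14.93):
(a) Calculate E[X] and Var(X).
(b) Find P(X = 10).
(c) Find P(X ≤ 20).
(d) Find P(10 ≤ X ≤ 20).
(a) E[X] = 14.9300, Var(X) = 14.9300
(b) P(X = 10) = 0.049753
(c) P(X ≤ 20) = 0.919922
(d) P(10 ≤ X ≤ 20) = 0.847768

We have X ~ Poisson(λ=14.93).

(a) Moments:
E[X] = 14.9300
Var(X) = 14.9300
σ = √Var(X) = 3.8639

(b) Point probability using PMF:
P(X = 10) = 0.049753

(c) Cumulative probability using CDF:
P(X ≤ 20) = F(20) = 0.919922

(d) Range probability:
P(10 ≤ X ≤ 20) = P(X ≤ 20) - P(X ≤ 9)
                   = F(20) - F(9)
                   = 0.919922 - 0.072154
                   = 0.847768

This means approximately 84.8% of outcomes fall in the interval [10, 20].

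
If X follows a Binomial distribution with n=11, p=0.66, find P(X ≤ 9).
0.930993

We have X ~ Binomial(n=11, p=0.66).

The CDF gives us P(X ≤ k).

Using the CDF:
P(X ≤ 9) = 0.930993

This means there's approximately a 93.1% chance that X is at most 9.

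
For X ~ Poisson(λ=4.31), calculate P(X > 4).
0.431494

We have X ~ Poisson(λ=4.31).

P(X > 4) = 1 - P(X ≤ 4)
                = 1 - F(4)
                = 1 - 0.568506
                = 0.431494

So there's approximately a 43.1% chance that X exceeds 4.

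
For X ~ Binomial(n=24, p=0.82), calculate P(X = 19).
0.185036

We have X ~ Binomial(n=24, p=0.82).

For a Binomial distribution, the PMF gives us the probability of each outcome.

Using the PMF formula:
P(X = 19) = 0.185036

Rounded to 4 decimal places: 0.1850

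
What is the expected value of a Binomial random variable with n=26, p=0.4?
10.4000

We have X ~ Binomial(n=26, p=0.4).

For a Binomial distribution with n=26, p=0.4:
E[X] = 10.4000

This is the expected (average) value of X.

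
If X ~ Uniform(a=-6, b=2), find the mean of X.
-2.0000

We have X ~ Uniform(a=-6, b=2).

For a Uniform distribution with a=-6, b=2:
E[X] = -2.0000

This is the expected (average) value of X.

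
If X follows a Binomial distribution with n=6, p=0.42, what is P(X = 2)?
0.299434

We have X ~ Binomial(n=6, p=0.42).

For a Binomial distribution, the PMF gives us the probability of each outcome.

Using the PMF formula:
P(X = 2) = 0.299434

Rounded to 4 decimal places: 0.2994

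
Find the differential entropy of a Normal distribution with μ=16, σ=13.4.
4.0142 nats

We have X ~ Normal(μ=16, σ=13.4).

The differential entropy measures the uncertainty or information content of the distribution.

For a Normal distribution with μ=16, σ=13.4:
h(X) = 4.0142 nats

(In bits, this would be 5.7913 bits.)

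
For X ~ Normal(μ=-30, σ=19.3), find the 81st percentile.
-13.0566

We have X ~ Normal(μ=-30, σ=19.3).

We want to find x such that P(X ≤ x) = 0.81.

This is the 81st percentile, which means 81% of values fall below this point.

Using the inverse CDF (quantile function):
x = F⁻¹(0.81) = -13.0566

Verification: P(X ≤ -13.0566) = 0.81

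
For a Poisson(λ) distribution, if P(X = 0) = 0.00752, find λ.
λ = 4.8902

For a Poisson(λ) distribution, the PMF at 0 is:
P(X = 0) = λ^0 e^(-λ) / 0! = e^(-λ)

Given P(X = 0) = 0.00752:
e^(-λ) = 0.00752
-λ = ln(0.00752)
λ = -ln(0.00752) = 4.8902

Verification: e^(-4.8902) = 0.00752 ✓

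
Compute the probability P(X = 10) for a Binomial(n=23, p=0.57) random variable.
0.071169

We have X ~ Binomial(n=23, p=0.57).

For a Binomial distribution, the PMF gives us the probability of each outcome.

Using the PMF formula:
P(X = 10) = 0.071169

Rounded to 4 decimal places: 0.0712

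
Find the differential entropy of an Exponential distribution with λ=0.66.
1.4155 nats

We have X ~ Exponential(λ=0.66).

The differential entropy measures the uncertainty or information content of the distribution.

For an Exponential distribution with λ=0.66:
h(X) = 1.4155 nats

(In bits, this would be 2.0422 bits.)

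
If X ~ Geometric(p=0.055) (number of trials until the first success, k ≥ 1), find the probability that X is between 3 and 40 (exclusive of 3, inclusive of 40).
0.739851

We have X ~ Geometric(p=0.055) (number of trials until the first success, k ≥ 1).

To find P(3 < X ≤ 40), we use:
P(3 < X ≤ 40) = P(X ≤ 40) - P(X ≤ 3)
                 = F(40) - F(3)
                 = 0.895943 - 0.156091
                 = 0.739851

So there's approximately a 74.0% chance that X falls in this range.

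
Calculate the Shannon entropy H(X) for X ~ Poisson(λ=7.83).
2.4364 nats

We have X ~ Poisson(λ=7.83).

The Shannon entropy measures the uncertainty or information content of the distribution.

For a Poisson distribution with λ=7.83:
H(X) = 2.4364 nats

(In bits, this would be 3.5150 bits.)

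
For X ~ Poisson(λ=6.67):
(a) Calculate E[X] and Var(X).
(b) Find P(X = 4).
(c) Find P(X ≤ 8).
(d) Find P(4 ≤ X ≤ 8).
(a) E[X] = 6.6700, Var(X) = 6.6700
(b) P(X = 4) = 0.104604
(c) P(X ≤ 8) = 0.770992
(d) P(4 ≤ X ≤ 8) = 0.670317

We have X ~ Poisson(λ=6.67).

(a) Moments:
E[X] = 6.6700
Var(X) = 6.6700
σ = √Var(X) = 2.5826

(b) Point probability using PMF:
P(X = 4) = 0.104604

(c) Cumulative probability using CDF:
P(X ≤ 8) = F(8) = 0.770992

(d) Range probability:
P(4 ≤ X ≤ 8) = P(X ≤ 8) - P(X ≤ 3)
                   = F(8) - F(3)
                   = 0.770992 - 0.100674
                   = 0.670317

This means approximately 67.0% of outcomes fall in the interval [4, 8].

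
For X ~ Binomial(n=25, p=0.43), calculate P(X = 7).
0.052711

We have X ~ Binomial(n=25, p=0.43).

For a Binomial distribution, the PMF gives us the probability of each outcome.

Using the PMF formula:
P(X = 7) = 0.052711

Rounded to 4 decimal places: 0.0527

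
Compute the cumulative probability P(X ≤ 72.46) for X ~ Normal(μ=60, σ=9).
0.916889

We have X ~ Normal(μ=60, σ=9).

The CDF gives us P(X ≤ k).

Using the CDF:
P(X ≤ 72.46) = 0.916889

This means there's approximately a 91.7% chance that X is at most 72.46.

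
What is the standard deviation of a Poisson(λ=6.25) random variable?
2.5000

We have X ~ Poisson(λ=6.25).

For a Poisson distribution with λ=6.25:
σ = √Var(X) = 2.5000

The standard deviation is the square root of the variance.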